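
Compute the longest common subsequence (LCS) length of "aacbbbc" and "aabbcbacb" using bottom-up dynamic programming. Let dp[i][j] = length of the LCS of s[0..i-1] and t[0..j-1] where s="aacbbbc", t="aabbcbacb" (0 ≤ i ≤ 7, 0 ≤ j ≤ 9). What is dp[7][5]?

5

   ''  a  a  b  b  c  b  a  c  b
''  0  0  0  0  0  0  0  0  0  0
 a  0  1  1  1  1  1  1  1  1  1
 a  0  1  2  2  2  2  2  2  2  2
 c  0  1  2  2  2  3  3  3  3  3
 b  0  1  2  3  3  3  4  4  4  4
 b  0  1  2  3  4  4  4  4  4  5
 b  0  1  2  3  4  4  5  5  5  5
 c  0  1  2  3  4  5  5  5  6  6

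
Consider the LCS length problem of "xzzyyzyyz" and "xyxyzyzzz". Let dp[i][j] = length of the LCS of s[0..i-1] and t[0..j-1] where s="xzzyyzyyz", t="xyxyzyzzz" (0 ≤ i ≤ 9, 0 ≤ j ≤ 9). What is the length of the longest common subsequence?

6

   ''  x  y  x  y  z  y  z  z  z
''  0  0  0  0  0  0  0  0  0  0
 x  0  1  1  1  1  1  1  1  1  1
 z  0  1  1  1  1  2  2  2  2  2
 z  0  1  1  1  1  2  2  3  3  3
 y  0  1  2  2  2  2  3  3  3  3
 y  0  1  2  2  3  3  3  3  3  3
 z  0  1  2  2  3  4  4  4  4  4
 y  0  1  2  2  3  4  5  5  5  5
 y  0  1  2  2  3  4  5  5  5  5
 z  0  1  2  2  3  4  5  6  6  6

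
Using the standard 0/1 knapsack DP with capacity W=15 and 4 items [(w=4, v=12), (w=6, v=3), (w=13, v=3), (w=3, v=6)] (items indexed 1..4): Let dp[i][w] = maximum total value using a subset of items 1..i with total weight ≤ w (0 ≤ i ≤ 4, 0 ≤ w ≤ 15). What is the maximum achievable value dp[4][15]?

21

i\w   0   1   2   3   4   5   6   7   8   9  10  11  12  13  14  15
  0   0   0   0   0   0   0   0   0   0   0   0   0   0   0   0   0
  1   0   0   0   0  12  12  12  12  12  12  12  12  12  12  12  12
  2   0   0   0   0  12  12  12  12  12  12  15  15  15  15  15  15
  3   0   0   0   0  12  12  12  12  12  12  15  15  15  15  15  15
  4   0   0   0   6  12  12  12  18  18  18  18  18  18  21  21  21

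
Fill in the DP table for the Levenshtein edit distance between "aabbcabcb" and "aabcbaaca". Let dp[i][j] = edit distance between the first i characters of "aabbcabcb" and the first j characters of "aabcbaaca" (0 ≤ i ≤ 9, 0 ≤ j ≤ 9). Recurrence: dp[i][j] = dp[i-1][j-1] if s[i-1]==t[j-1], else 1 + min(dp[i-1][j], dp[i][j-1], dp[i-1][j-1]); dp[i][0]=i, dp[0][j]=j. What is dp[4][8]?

   ''  a  a  b  c  b  a  a  c  a
''  0  1  2  3  4  5  6  7  8  9
 a  1  0  1  2  3  4  5  6  7  8
 a  2  1  0  1  2  3  4  5  6  7
 b  3  2  1  0  1  2  3  4  5  6
 b  4  3  2  1  1  1  2  3  4  5
 c  5  4  3  2  1  2  2  3  3  4
 a  6  5  4  3  2  2  2  2  3  3
 b  7  6  5  4  3  2  3  3  3  4
 c  8  7  6  5  4  3  3  4  3  4
 b  9  8  7  6  5  4  4  4  4  4

4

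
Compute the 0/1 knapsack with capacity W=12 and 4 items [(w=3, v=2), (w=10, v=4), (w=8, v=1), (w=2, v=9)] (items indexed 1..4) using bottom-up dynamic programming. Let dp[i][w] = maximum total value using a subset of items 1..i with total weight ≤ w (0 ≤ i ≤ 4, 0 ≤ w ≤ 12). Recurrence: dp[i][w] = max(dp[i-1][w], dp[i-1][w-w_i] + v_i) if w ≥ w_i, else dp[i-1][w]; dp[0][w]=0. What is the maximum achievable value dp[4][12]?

i\w   0   1   2   3   4   5   6   7   8   9  10  11  12
  0   0   0   0   0   0   0   0   0   0   0   0   0   0
  1   0   0   0   2   2   2   2   2   2   2   2   2   2
  2   0   0   0   2   2   2   2   2   2   2   4   4   4
  3   0   0   0   2   2   2   2   2   2   2   4   4   4
  4   0   0   9   9   9  11  11  11  11  11  11  11  13

13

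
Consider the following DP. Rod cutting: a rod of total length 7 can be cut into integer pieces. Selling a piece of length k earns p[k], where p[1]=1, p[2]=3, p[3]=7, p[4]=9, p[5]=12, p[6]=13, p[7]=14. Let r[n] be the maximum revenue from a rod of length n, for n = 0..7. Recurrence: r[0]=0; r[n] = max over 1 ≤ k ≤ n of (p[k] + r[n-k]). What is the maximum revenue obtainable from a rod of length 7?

   n    0    1    2    3    4    5    6    7
r[n]    0    1    3    7    9   12   14   16

16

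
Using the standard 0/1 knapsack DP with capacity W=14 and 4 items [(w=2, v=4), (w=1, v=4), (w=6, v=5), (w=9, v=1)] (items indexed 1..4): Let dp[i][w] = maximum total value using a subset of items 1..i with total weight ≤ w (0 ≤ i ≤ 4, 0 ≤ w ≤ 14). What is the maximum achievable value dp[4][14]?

13

i\w   0   1   2   3   4   5   6   7   8   9  10  11  12  13  14
  0   0   0   0   0   0   0   0   0   0   0   0   0   0   0   0
  1   0   0   4   4   4   4   4   4   4   4   4   4   4   4   4
  2   0   4   4   8   8   8   8   8   8   8   8   8   8   8   8
  3   0   4   4   8   8   8   8   9   9  13  13  13  13  13  13
  4   0   4   4   8   8   8   8   9   9  13  13  13  13  13  13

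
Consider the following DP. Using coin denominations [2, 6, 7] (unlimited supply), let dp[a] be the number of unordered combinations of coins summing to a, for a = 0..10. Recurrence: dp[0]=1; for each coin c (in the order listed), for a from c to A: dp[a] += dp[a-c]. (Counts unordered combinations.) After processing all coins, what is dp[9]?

after  coin     0     1     2     3     4     5     6     7     8     9    10
          2     1     0     1     0     1     0     1     0     1     0     1
          6     1     0     1     0     1     0     2     0     2     0     2
          7     1     0     1     0     1     0     2     1     2     1     2

1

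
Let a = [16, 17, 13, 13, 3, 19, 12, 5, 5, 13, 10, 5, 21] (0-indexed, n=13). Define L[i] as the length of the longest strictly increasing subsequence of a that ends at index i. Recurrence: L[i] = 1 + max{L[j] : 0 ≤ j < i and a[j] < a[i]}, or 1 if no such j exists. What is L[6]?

2

   i    0    1    2    3    4    5    6    7    8    9   10   11   12
a[i]   16   17   13   13    3   19   12    5    5   13   10    5   21
L[i]    1    2    1    1    1    3    2    2    2    3    3    2    4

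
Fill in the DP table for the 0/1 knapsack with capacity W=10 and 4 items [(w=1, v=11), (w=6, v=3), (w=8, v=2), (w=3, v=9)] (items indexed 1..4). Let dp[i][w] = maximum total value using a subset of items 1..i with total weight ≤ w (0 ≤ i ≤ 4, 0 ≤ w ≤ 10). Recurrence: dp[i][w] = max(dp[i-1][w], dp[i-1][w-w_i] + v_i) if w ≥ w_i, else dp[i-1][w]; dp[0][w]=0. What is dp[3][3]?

11

i\w   0   1   2   3   4   5   6   7   8   9  10
  0   0   0   0   0   0   0   0   0   0   0   0
  1   0  11  11  11  11  11  11  11  11  11  11
  2   0  11  11  11  11  11  11  14  14  14  14
  3   0  11  11  11  11  11  11  14  14  14  14
  4   0  11  11  11  20  20  20  20  20  20  23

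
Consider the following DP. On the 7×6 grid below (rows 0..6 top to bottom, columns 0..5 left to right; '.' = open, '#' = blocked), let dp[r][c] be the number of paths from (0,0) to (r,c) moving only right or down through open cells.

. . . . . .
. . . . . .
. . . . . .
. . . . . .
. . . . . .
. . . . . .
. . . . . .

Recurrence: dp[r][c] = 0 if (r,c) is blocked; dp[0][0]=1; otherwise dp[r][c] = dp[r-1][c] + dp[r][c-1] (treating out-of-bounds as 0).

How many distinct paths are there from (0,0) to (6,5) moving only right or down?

r\c   0   1   2   3   4   5
  0   1   1   1   1   1   1
  1   1   2   3   4   5   6
  2   1   3   6  10  15  21
  3   1   4  10  20  35  56
  4   1   5  15  35  70 126
  5   1   6  21  56 126 252
  6   1   7  28  84 210 462

462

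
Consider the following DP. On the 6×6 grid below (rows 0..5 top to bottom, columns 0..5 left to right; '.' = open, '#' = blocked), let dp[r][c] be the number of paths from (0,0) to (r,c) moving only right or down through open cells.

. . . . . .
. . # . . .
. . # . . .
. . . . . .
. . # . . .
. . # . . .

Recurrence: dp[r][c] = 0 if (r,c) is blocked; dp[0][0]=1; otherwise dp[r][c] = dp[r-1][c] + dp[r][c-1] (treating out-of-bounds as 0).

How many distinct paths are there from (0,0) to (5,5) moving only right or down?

45

r\c   0   1   2   3   4   5
  0   1   1   1   1   1   1
  1   1   2   0   1   2   3
  2   1   3   0   1   3   6
  3   1   4   4   5   8  14
  4   1   5   0   5  13  27
  5   1   6   0   5  18  45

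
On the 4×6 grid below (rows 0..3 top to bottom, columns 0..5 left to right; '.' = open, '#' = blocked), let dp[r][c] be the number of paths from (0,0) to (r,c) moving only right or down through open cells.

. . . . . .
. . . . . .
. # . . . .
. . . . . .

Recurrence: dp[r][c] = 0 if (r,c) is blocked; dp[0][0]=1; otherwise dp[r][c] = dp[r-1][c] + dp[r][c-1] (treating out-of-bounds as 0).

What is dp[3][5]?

r\c   0   1   2   3   4   5
  0   1   1   1   1   1   1
  1   1   2   3   4   5   6
  2   1   0   3   7  12  18
  3   1   1   4  11  23  41

41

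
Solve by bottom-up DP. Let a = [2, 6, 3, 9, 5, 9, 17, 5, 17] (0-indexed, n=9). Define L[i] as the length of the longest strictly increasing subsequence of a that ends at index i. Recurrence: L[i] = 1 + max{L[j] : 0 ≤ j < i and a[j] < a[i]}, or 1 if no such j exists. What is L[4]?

3

   i    0    1    2    3    4    5    6    7    8
a[i]    2    6    3    9    5    9   17    5   17
L[i]    1    2    2    3    3    4    5    3    5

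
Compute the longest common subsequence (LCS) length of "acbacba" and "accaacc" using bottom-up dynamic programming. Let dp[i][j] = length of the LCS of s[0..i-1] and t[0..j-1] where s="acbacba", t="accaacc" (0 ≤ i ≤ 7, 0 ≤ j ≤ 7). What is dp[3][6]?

2

   ''  a  c  c  a  a  c  c
''  0  0  0  0  0  0  0  0
 a  0  1  1  1  1  1  1  1
 c  0  1  2  2  2  2  2  2
 b  0  1  2  2  2  2  2  2
 a  0  1  2  2  3  3  3  3
 c  0  1  2  3  3  3  4  4
 b  0  1  2  3  3  3  4  4
 a  0  1  2  3  4  4  4  4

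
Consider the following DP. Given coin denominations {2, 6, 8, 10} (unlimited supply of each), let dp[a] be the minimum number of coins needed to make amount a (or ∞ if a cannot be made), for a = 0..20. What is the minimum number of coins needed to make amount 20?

 a  0  1  2  3  4  5  6  7  8  9 10 11 12 13 14 15 16 17 18 19 20
dp  0  -  1  -  2  -  1  -  1  -  1  -  2  -  2  -  2  -  2  -  2
(- denotes ∞ / unreachable)

2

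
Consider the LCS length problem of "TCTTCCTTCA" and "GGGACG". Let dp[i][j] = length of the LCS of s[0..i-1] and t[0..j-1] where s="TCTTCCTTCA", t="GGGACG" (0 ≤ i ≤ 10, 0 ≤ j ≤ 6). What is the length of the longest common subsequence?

   ''  G  G  G  A  C  G
''  0  0  0  0  0  0  0
 T  0  0  0  0  0  0  0
 C  0  0  0  0  0  1  1
 T  0  0  0  0  0  1  1
 T  0  0  0  0  0  1  1
 C  0  0  0  0  0  1  1
 C  0  0  0  0  0  1  1
 T  0  0  0  0  0  1  1
 T  0  0  0  0  0  1  1
 C  0  0  0  0  0  1  1
 A  0  0  0  0  1  1  1

1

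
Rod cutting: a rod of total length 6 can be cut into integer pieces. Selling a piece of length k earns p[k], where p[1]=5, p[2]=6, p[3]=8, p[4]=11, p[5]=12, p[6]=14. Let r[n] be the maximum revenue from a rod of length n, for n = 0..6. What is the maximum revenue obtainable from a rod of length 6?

   n    0    1    2    3    4    5    6
r[n]    0    5   10   15   20   25   30

30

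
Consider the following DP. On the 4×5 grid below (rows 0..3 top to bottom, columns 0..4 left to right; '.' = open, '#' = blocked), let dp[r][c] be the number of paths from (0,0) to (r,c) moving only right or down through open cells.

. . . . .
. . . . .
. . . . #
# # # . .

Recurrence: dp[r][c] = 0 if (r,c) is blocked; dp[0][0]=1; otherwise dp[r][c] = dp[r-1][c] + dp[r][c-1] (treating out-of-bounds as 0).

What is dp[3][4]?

10

r\c   0   1   2   3   4
  0   1   1   1   1   1
  1   1   2   3   4   5
  2   1   3   6  10   0
  3   0   0   0  10  10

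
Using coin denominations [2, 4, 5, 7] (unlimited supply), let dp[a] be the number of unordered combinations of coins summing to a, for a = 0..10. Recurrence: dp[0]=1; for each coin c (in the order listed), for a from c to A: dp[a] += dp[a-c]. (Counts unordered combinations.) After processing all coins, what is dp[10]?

after  coin     0     1     2     3     4     5     6     7     8     9    10
          2     1     0     1     0     1     0     1     0     1     0     1
          4     1     0     1     0     2     0     2     0     3     0     3
          5     1     0     1     0     2     1     2     1     3     2     4
          7     1     0     1     0     2     1     2     2     3     3     4

4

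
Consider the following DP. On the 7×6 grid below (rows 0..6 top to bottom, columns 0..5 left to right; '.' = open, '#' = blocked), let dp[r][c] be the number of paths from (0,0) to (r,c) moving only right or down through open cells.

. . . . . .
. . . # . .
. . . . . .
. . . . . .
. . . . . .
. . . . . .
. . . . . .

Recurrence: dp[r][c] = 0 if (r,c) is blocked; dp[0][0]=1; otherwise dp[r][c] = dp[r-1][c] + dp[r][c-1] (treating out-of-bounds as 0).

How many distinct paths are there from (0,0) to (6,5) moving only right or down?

r\c   0   1   2   3   4   5
  0   1   1   1   1   1   1
  1   1   2   3   0   1   2
  2   1   3   6   6   7   9
  3   1   4  10  16  23  32
  4   1   5  15  31  54  86
  5   1   6  21  52 106 192
  6   1   7  28  80 186 378

378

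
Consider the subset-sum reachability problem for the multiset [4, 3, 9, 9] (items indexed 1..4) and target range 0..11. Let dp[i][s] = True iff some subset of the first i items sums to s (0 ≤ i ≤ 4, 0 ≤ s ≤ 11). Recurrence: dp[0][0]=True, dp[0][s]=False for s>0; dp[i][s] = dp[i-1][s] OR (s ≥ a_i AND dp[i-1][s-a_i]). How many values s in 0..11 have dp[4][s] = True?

5

i\s   0   1   2   3   4   5   6   7   8   9  10  11
  0   T   F   F   F   F   F   F   F   F   F   F   F
  1   T   F   F   F   T   F   F   F   F   F   F   F
  2   T   F   F   T   T   F   F   T   F   F   F   F
  3   T   F   F   T   T   F   F   T   F   T   F   F
  4   T   F   F   T   T   F   F   T   F   T   F   F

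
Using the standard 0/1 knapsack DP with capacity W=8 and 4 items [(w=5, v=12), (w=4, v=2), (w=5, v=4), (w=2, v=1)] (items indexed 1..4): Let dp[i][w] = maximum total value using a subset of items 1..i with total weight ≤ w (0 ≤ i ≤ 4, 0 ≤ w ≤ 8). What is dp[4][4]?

2

i\w   0   1   2   3   4   5   6   7   8
  0   0   0   0   0   0   0   0   0   0
  1   0   0   0   0   0  12  12  12  12
  2   0   0   0   0   2  12  12  12  12
  3   0   0   0   0   2  12  12  12  12
  4   0   0   1   1   2  12  12  13  13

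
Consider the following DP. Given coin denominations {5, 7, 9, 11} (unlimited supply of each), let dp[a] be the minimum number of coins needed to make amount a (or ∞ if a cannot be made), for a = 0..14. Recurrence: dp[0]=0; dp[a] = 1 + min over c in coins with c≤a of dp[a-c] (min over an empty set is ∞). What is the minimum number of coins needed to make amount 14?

2

 a  0  1  2  3  4  5  6  7  8  9 10 11 12 13 14
dp  0  -  -  -  -  1  -  1  -  1  2  1  2  -  2
(- denotes ∞ / unreachable)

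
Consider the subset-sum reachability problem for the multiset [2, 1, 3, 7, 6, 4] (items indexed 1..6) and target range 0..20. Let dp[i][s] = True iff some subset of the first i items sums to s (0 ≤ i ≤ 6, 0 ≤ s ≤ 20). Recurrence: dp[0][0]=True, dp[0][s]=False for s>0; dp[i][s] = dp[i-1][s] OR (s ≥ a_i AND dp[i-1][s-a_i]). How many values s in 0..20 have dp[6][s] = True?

21

i\s   0   1   2   3   4   5   6   7   8   9  10  11  12  13  14  15  16  17  18  19  20
  0   T   F   F   F   F   F   F   F   F   F   F   F   F   F   F   F   F   F   F   F   F
  1   T   F   T   F   F   F   F   F   F   F   F   F   F   F   F   F   F   F   F   F   F
  2   T   T   T   T   F   F   F   F   F   F   F   F   F   F   F   F   F   F   F   F   F
  3   T   T   T   T   T   T   T   F   F   F   F   F   F   F   F   F   F   F   F   F   F
  4   T   T   T   T   T   T   T   T   T   T   T   T   T   T   F   F   F   F   F   F   F
  5   T   T   T   T   T   T   T   T   T   T   T   T   T   T   T   T   T   T   T   T   F
  6   T   T   T   T   T   T   T   T   T   T   T   T   T   T   T   T   T   T   T   T   T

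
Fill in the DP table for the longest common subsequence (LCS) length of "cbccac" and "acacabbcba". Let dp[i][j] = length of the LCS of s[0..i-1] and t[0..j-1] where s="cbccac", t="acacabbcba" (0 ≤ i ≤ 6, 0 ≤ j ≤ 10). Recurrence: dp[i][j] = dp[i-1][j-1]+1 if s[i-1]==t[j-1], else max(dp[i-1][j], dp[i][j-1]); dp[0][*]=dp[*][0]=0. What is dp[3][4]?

2

   ''  a  c  a  c  a  b  b  c  b  a
''  0  0  0  0  0  0  0  0  0  0  0
 c  0  0  1  1  1  1  1  1  1  1  1
 b  0  0  1  1  1  1  2  2  2  2  2
 c  0  0  1  1  2  2  2  2  3  3  3
 c  0  0  1  1  2  2  2  2  3  3  3
 a  0  1  1  2  2  3  3  3  3  3  4
 c  0  1  2  2  3  3  3  3  4  4  4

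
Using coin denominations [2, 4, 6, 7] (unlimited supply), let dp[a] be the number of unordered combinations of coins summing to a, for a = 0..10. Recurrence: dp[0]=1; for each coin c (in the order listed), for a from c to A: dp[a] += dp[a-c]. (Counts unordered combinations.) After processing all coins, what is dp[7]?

1

after  coin     0     1     2     3     4     5     6     7     8     9    10
          2     1     0     1     0     1     0     1     0     1     0     1
          4     1     0     1     0     2     0     2     0     3     0     3
          6     1     0     1     0     2     0     3     0     4     0     5
          7     1     0     1     0     2     0     3     1     4     1     5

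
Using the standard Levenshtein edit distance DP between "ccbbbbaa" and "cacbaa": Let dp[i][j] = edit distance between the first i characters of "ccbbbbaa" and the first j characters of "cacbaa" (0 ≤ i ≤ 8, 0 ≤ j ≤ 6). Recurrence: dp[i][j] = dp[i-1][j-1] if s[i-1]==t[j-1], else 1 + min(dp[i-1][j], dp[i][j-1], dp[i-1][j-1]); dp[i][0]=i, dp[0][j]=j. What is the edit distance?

4

   ''  c  a  c  b  a  a
''  0  1  2  3  4  5  6
 c  1  0  1  2  3  4  5
 c  2  1  1  1  2  3  4
 b  3  2  2  2  1  2  3
 b  4  3  3  3  2  2  3
 b  5  4  4  4  3  3  3
 b  6  5  5  5  4  4  4
 a  7  6  5  6  5  4  4
 a  8  7  6  6  6  5  4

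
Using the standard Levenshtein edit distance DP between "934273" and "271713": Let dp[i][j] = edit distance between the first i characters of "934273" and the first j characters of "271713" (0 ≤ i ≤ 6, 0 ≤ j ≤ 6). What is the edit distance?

5

   ''  2  7  1  7  1  3
''  0  1  2  3  4  5  6
 9  1  1  2  3  4  5  6
 3  2  2  2  3  4  5  5
 4  3  3  3  3  4  5  6
 2  4  3  4  4  4  5  6
 7  5  4  3  4  4  5  6
 3  6  5  4  4  5  5  5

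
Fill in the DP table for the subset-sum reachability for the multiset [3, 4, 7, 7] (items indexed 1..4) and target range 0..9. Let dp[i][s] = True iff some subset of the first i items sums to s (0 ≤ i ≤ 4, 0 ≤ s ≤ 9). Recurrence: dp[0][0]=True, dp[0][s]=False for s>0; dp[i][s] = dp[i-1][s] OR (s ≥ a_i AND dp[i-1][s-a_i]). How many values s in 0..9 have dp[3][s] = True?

i\s   0   1   2   3   4   5   6   7   8   9
  0   T   F   F   F   F   F   F   F   F   F
  1   T   F   F   T   F   F   F   F   F   F
  2   T   F   F   T   T   F   F   T   F   F
  3   T   F   F   T   T   F   F   T   F   F
  4   T   F   F   T   T   F   F   T   F   F

4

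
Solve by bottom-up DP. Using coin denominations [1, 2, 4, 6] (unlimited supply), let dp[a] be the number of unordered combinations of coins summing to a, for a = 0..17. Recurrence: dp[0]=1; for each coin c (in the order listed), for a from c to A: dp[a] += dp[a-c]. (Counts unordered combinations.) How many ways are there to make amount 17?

after  coin     0     1     2     3     4     5     6     7     8     9    10    11    12    13    14    15    16    17
          1     1     1     1     1     1     1     1     1     1     1     1     1     1     1     1     1     1     1
          2     1     1     2     2     3     3     4     4     5     5     6     6     7     7     8     8     9     9
          4     1     1     2     2     4     4     6     6     9     9    12    12    16    16    20    20    25    25
          6     1     1     2     2     4     4     7     7    11    11    16    16    23    23    31    31    41    41

41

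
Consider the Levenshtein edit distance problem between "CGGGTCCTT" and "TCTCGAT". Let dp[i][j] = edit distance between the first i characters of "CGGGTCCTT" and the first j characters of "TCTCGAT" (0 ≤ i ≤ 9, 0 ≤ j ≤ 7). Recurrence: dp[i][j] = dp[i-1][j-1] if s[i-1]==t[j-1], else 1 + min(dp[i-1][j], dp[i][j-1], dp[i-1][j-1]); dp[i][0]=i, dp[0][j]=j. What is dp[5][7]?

4

   ''  T  C  T  C  G  A  T
''  0  1  2  3  4  5  6  7
 C  1  1  1  2  3  4  5  6
 G  2  2  2  2  3  3  4  5
 G  3  3  3  3  3  3  4  5
 G  4  4  4  4  4  3  4  5
 T  5  4  5  4  5  4  4  4
 C  6  5  4  5  4  5  5  5
 C  7  6  5  5  5  5  6  6
 T  8  7  6  5  6  6  6  6
 T  9  8  7  6  6  7  7  6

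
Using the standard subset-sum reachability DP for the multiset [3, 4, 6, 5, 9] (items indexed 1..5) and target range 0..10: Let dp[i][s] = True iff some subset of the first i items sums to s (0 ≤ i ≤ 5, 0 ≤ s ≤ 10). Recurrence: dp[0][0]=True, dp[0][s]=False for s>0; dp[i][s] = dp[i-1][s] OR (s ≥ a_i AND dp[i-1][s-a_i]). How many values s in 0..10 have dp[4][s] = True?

i\s   0   1   2   3   4   5   6   7   8   9  10
  0   T   F   F   F   F   F   F   F   F   F   F
  1   T   F   F   T   F   F   F   F   F   F   F
  2   T   F   F   T   T   F   F   T   F   F   F
  3   T   F   F   T   T   F   T   T   F   T   T
  4   T   F   F   T   T   T   T   T   T   T   T
  5   T   F   F   T   T   T   T   T   T   T   T

9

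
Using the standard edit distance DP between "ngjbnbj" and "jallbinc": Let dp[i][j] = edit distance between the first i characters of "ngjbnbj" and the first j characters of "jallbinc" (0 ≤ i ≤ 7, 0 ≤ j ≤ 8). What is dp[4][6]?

   ''  j  a  l  l  b  i  n  c
''  0  1  2  3  4  5  6  7  8
 n  1  1  2  3  4  5  6  6  7
 g  2  2  2  3  4  5  6  7  7
 j  3  2  3  3  4  5  6  7  8
 b  4  3  3  4  4  4  5  6  7
 n  5  4  4  4  5  5  5  5  6
 b  6  5  5  5  5  5  6  6  6
 j  7  6  6  6  6  6  6  7  7

5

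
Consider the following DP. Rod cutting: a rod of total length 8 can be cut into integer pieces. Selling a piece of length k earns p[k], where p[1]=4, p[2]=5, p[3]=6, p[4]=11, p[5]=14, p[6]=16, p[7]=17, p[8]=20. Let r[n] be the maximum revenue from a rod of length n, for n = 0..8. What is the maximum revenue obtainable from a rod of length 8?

   n    0    1    2    3    4    5    6    7    8
r[n]    0    4    8   12   16   20   24   28   32

32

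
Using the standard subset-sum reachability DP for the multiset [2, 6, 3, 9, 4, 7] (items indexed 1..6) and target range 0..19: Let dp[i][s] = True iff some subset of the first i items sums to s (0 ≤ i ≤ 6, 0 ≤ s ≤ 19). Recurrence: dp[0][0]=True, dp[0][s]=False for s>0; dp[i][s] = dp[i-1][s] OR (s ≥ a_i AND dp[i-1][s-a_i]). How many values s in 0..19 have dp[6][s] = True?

19

i\s   0   1   2   3   4   5   6   7   8   9  10  11  12  13  14  15  16  17  18  19
  0   T   F   F   F   F   F   F   F   F   F   F   F   F   F   F   F   F   F   F   F
  1   T   F   T   F   F   F   F   F   F   F   F   F   F   F   F   F   F   F   F   F
  2   T   F   T   F   F   F   T   F   T   F   F   F   F   F   F   F   F   F   F   F
  3   T   F   T   T   F   T   T   F   T   T   F   T   F   F   F   F   F   F   F   F
  4   T   F   T   T   F   T   T   F   T   T   F   T   T   F   T   T   F   T   T   F
  5   T   F   T   T   T   T   T   T   T   T   T   T   T   T   T   T   T   T   T   T
  6   T   F   T   T   T   T   T   T   T   T   T   T   T   T   T   T   T   T   T   T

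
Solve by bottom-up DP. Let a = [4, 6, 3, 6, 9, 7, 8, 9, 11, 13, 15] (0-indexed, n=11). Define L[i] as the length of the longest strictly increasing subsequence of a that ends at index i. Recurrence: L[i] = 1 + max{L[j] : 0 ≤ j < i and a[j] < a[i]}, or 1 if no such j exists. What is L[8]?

6

   i    0    1    2    3    4    5    6    7    8    9   10
a[i]    4    6    3    6    9    7    8    9   11   13   15
L[i]    1    2    1    2    3    3    4    5    6    7    8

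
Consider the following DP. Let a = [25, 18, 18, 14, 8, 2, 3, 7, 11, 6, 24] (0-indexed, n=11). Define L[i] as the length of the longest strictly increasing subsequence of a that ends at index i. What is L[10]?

5

   i    0    1    2    3    4    5    6    7    8    9   10
a[i]   25   18   18   14    8    2    3    7   11    6   24
L[i]    1    1    1    1    1    1    2    3    4    3    5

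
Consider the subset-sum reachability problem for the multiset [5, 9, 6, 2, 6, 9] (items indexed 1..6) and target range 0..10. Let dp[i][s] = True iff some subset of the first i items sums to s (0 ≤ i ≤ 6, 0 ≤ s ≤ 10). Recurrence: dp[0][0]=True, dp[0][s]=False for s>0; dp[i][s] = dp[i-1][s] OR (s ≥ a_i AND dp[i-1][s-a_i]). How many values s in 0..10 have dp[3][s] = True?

i\s   0   1   2   3   4   5   6   7   8   9  10
  0   T   F   F   F   F   F   F   F   F   F   F
  1   T   F   F   F   F   T   F   F   F   F   F
  2   T   F   F   F   F   T   F   F   F   T   F
  3   T   F   F   F   F   T   T   F   F   T   F
  4   T   F   T   F   F   T   T   T   T   T   F
  5   T   F   T   F   F   T   T   T   T   T   F
  6   T   F   T   F   F   T   T   T   T   T   F

4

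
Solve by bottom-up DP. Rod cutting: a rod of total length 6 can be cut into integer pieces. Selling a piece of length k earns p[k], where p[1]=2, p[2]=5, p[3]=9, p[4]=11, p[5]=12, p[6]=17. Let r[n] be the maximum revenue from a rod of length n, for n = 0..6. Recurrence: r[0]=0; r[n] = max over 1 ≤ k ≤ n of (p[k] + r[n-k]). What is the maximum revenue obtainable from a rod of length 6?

   n    0    1    2    3    4    5    6
r[n]    0    2    5    9   11   14   18

18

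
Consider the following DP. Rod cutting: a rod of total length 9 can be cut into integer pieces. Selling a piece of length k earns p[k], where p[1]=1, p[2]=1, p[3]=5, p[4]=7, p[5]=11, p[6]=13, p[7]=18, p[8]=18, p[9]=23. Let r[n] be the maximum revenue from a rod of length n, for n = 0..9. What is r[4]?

7

   n    0    1    2    3    4    5    6    7    8    9
r[n]    0    1    2    5    7   11   13   18   19   23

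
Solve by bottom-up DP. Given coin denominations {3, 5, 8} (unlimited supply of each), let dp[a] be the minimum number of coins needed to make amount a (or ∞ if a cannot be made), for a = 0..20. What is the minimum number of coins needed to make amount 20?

4

 a  0  1  2  3  4  5  6  7  8  9 10 11 12 13 14 15 16 17 18 19 20
dp  0  -  -  1  -  1  2  -  1  3  2  2  4  2  3  3  2  4  3  3  4
(- denotes ∞ / unreachable)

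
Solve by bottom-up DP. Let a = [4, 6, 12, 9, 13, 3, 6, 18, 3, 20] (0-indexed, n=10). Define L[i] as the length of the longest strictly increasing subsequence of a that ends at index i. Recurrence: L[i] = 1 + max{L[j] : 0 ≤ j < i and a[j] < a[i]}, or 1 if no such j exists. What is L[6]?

   i    0    1    2    3    4    5    6    7    8    9
a[i]    4    6   12    9   13    3    6   18    3   20
L[i]    1    2    3    3    4    1    2    5    1    6

2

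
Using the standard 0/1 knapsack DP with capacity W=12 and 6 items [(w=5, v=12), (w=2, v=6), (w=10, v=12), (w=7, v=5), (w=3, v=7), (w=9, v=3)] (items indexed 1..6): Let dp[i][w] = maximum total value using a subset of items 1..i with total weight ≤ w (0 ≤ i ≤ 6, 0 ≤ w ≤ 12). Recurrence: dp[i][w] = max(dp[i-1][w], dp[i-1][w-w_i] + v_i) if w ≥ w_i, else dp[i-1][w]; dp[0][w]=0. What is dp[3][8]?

i\w   0   1   2   3   4   5   6   7   8   9  10  11  12
  0   0   0   0   0   0   0   0   0   0   0   0   0   0
  1   0   0   0   0   0  12  12  12  12  12  12  12  12
  2   0   0   6   6   6  12  12  18  18  18  18  18  18
  3   0   0   6   6   6  12  12  18  18  18  18  18  18
  4   0   0   6   6   6  12  12  18  18  18  18  18  18
  5   0   0   6   7   7  13  13  18  19  19  25  25  25
  6   0   0   6   7   7  13  13  18  19  19  25  25  25

18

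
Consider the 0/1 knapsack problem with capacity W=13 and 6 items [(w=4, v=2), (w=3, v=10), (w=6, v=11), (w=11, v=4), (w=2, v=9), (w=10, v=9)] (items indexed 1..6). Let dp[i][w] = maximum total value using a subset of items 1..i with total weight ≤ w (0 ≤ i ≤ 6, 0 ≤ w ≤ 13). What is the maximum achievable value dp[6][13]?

i\w   0   1   2   3   4   5   6   7   8   9  10  11  12  13
  0   0   0   0   0   0   0   0   0   0   0   0   0   0   0
  1   0   0   0   0   2   2   2   2   2   2   2   2   2   2
  2   0   0   0  10  10  10  10  12  12  12  12  12  12  12
  3   0   0   0  10  10  10  11  12  12  21  21  21  21  23
  4   0   0   0  10  10  10  11  12  12  21  21  21  21  23
  5   0   0   9  10  10  19  19  19  20  21  21  30  30  30
  6   0   0   9  10  10  19  19  19  20  21  21  30  30  30

30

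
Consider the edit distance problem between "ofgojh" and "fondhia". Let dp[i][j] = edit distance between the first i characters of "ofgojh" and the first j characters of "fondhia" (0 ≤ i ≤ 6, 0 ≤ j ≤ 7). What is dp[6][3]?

4

   ''  f  o  n  d  h  i  a
''  0  1  2  3  4  5  6  7
 o  1  1  1  2  3  4  5  6
 f  2  1  2  2  3  4  5  6
 g  3  2  2  3  3  4  5  6
 o  4  3  2  3  4  4  5  6
 j  5  4  3  3  4  5  5  6
 h  6  5  4  4  4  4  5  6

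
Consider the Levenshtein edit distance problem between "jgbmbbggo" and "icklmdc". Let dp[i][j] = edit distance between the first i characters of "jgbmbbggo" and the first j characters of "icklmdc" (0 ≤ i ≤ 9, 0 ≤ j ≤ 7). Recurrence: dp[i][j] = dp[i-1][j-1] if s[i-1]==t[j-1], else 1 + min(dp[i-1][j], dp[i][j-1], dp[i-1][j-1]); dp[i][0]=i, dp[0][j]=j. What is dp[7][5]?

   ''  i  c  k  l  m  d  c
''  0  1  2  3  4  5  6  7
 j  1  1  2  3  4  5  6  7
 g  2  2  2  3  4  5  6  7
 b  3  3  3  3  4  5  6  7
 m  4  4  4  4  4  4  5  6
 b  5  5  5  5  5  5  5  6
 b  6  6  6  6  6  6  6  6
 g  7  7  7  7  7  7  7  7
 g  8  8  8  8  8  8  8  8
 o  9  9  9  9  9  9  9  9

7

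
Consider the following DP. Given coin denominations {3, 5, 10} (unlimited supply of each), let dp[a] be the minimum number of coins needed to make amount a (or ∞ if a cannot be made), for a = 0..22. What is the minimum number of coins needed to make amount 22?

5

 a  0  1  2  3  4  5  6  7  8  9 10 11 12 13 14 15 16 17 18 19 20 21 22
dp  0  -  -  1  -  1  2  -  2  3  1  3  4  2  4  2  3  5  3  4  2  4  5
(- denotes ∞ / unreachable)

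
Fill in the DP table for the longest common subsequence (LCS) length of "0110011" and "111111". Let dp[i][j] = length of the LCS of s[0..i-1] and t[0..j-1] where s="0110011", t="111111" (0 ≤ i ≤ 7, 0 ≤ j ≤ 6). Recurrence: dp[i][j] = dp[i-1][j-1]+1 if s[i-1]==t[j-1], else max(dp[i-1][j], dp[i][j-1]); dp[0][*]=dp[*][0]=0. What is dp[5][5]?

   ''  1  1  1  1  1  1
''  0  0  0  0  0  0  0
 0  0  0  0  0  0  0  0
 1  0  1  1  1  1  1  1
 1  0  1  2  2  2  2  2
 0  0  1  2  2  2  2  2
 0  0  1  2  2  2  2  2
 1  0  1  2  3  3  3  3
 1  0  1  2  3  4  4  4

2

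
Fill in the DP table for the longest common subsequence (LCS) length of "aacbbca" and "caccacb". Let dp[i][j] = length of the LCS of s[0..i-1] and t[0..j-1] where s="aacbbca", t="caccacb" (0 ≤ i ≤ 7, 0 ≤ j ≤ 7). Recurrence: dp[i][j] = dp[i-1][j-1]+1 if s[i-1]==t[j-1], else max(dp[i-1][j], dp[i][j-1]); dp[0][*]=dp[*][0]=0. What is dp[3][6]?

3

   ''  c  a  c  c  a  c  b
''  0  0  0  0  0  0  0  0
 a  0  0  1  1  1  1  1  1
 a  0  0  1  1  1  2  2  2
 c  0  1  1  2  2  2  3  3
 b  0  1  1  2  2  2  3  4
 b  0  1  1  2  2  2  3  4
 c  0  1  1  2  3  3  3  4
 a  0  1  2  2  3  4  4  4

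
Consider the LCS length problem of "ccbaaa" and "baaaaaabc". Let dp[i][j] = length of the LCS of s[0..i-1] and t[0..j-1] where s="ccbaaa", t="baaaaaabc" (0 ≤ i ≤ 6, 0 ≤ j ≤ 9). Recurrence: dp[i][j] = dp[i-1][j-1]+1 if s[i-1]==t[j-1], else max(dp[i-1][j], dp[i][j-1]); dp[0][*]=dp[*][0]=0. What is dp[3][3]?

1

   ''  b  a  a  a  a  a  a  b  c
''  0  0  0  0  0  0  0  0  0  0
 c  0  0  0  0  0  0  0  0  0  1
 c  0  0  0  0  0  0  0  0  0  1
 b  0  1  1  1  1  1  1  1  1  1
 a  0  1  2  2  2  2  2  2  2  2
 a  0  1  2  3  3  3  3  3  3  3
 a  0  1  2  3  4  4  4  4  4  4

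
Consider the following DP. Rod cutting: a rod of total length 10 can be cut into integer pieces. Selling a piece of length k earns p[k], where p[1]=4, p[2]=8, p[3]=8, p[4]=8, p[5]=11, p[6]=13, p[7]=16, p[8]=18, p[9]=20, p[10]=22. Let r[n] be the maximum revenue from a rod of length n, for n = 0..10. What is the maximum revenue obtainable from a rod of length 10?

   n    0    1    2    3    4    5    6    7    8    9   10
r[n]    0    4    8   12   16   20   24   28   32   36   40

40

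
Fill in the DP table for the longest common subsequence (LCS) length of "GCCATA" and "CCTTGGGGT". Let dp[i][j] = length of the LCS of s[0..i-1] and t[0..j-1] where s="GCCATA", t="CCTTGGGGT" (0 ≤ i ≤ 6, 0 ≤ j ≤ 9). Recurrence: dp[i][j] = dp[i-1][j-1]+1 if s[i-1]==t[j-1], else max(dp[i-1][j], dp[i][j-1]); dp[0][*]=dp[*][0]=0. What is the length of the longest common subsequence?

   ''  C  C  T  T  G  G  G  G  T
''  0  0  0  0  0  0  0  0  0  0
 G  0  0  0  0  0  1  1  1  1  1
 C  0  1  1  1  1  1  1  1  1  1
 C  0  1  2  2  2  2  2  2  2  2
 A  0  1  2  2  2  2  2  2  2  2
 T  0  1  2  3  3  3  3  3  3  3
 A  0  1  2  3  3  3  3  3  3  3

3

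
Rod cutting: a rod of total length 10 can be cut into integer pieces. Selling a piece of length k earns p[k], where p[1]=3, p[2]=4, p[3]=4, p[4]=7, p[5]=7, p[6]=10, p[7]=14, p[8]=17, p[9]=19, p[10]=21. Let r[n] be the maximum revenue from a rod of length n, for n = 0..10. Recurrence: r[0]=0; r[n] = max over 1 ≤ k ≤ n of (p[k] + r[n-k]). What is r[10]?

   n    0    1    2    3    4    5    6    7    8    9   10
r[n]    0    3    6    9   12   15   18   21   24   27   30

30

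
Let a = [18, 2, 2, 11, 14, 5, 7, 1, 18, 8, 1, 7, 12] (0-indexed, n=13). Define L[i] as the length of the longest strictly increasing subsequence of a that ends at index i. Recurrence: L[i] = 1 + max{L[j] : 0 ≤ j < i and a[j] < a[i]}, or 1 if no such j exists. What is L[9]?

   i    0    1    2    3    4    5    6    7    8    9   10   11   12
a[i]   18    2    2   11   14    5    7    1   18    8    1    7   12
L[i]    1    1    1    2    3    2    3    1    4    4    1    3    5

4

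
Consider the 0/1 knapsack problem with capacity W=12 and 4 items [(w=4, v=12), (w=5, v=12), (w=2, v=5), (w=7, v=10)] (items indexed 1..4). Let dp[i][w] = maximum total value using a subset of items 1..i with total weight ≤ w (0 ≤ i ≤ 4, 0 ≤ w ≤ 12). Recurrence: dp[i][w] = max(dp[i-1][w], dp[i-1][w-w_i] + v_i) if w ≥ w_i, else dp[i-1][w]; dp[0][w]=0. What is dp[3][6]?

i\w   0   1   2   3   4   5   6   7   8   9  10  11  12
  0   0   0   0   0   0   0   0   0   0   0   0   0   0
  1   0   0   0   0  12  12  12  12  12  12  12  12  12
  2   0   0   0   0  12  12  12  12  12  24  24  24  24
  3   0   0   5   5  12  12  17  17  17  24  24  29  29
  4   0   0   5   5  12  12  17  17  17  24  24  29  29

17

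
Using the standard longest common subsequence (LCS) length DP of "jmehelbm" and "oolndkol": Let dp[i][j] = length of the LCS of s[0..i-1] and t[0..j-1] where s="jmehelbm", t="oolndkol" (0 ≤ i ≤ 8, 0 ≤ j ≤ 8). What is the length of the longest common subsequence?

1

   ''  o  o  l  n  d  k  o  l
''  0  0  0  0  0  0  0  0  0
 j  0  0  0  0  0  0  0  0  0
 m  0  0  0  0  0  0  0  0  0
 e  0  0  0  0  0  0  0  0  0
 h  0  0  0  0  0  0  0  0  0
 e  0  0  0  0  0  0  0  0  0
 l  0  0  0  1  1  1  1  1  1
 b  0  0  0  1  1  1  1  1  1
 m  0  0  0  1  1  1  1  1  1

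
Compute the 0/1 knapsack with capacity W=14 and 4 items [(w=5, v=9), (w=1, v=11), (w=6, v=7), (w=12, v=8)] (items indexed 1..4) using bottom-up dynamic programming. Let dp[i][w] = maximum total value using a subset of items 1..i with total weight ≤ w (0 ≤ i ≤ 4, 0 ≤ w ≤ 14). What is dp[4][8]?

i\w   0   1   2   3   4   5   6   7   8   9  10  11  12  13  14
  0   0   0   0   0   0   0   0   0   0   0   0   0   0   0   0
  1   0   0   0   0   0   9   9   9   9   9   9   9   9   9   9
  2   0  11  11  11  11  11  20  20  20  20  20  20  20  20  20
  3   0  11  11  11  11  11  20  20  20  20  20  20  27  27  27
  4   0  11  11  11  11  11  20  20  20  20  20  20  27  27  27

20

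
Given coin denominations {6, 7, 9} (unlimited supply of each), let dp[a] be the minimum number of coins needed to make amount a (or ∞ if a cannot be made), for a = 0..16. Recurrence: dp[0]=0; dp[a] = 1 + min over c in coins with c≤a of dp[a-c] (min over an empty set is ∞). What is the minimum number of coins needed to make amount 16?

2

 a  0  1  2  3  4  5  6  7  8  9 10 11 12 13 14 15 16
dp  0  -  -  -  -  -  1  1  -  1  -  -  2  2  2  2  2
(- denotes ∞ / unreachable)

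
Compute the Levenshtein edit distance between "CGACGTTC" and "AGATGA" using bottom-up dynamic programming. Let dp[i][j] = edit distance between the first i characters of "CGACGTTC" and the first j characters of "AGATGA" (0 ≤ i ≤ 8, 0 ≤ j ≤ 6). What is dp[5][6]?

   ''  A  G  A  T  G  A
''  0  1  2  3  4  5  6
 C  1  1  2  3  4  5  6
 G  2  2  1  2  3  4  5
 A  3  2  2  1  2  3  4
 C  4  3  3  2  2  3  4
 G  5  4  3  3  3  2  3
 T  6  5  4  4  3  3  3
 T  7  6  5  5  4  4  4
 C  8  7  6  6  5  5  5

3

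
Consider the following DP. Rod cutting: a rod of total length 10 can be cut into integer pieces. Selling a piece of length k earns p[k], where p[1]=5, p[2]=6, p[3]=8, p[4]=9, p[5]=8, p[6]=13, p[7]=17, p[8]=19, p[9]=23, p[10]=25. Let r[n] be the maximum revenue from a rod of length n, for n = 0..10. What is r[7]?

35

   n    0    1    2    3    4    5    6    7    8    9   10
r[n]    0    5   10   15   20   25   30   35   40   45   50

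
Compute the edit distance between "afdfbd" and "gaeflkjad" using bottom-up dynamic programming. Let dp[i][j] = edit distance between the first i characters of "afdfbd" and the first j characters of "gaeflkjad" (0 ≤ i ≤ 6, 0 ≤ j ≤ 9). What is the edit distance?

6

   ''  g  a  e  f  l  k  j  a  d
''  0  1  2  3  4  5  6  7  8  9
 a  1  1  1  2  3  4  5  6  7  8
 f  2  2  2  2  2  3  4  5  6  7
 d  3  3  3  3  3  3  4  5  6  6
 f  4  4  4  4  3  4  4  5  6  7
 b  5  5  5  5  4  4  5  5  6  7
 d  6  6  6  6  5  5  5  6  6  6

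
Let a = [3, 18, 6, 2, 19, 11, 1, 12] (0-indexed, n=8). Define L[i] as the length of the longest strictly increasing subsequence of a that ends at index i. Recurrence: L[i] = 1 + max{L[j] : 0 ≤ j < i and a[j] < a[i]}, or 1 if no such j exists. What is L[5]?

   i    0    1    2    3    4    5    6    7
a[i]    3   18    6    2   19   11    1   12
L[i]    1    2    2    1    3    3    1    4

3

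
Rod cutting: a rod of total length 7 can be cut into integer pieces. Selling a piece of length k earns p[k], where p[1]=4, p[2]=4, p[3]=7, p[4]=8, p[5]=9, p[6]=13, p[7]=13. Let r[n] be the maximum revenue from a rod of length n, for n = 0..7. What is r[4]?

   n    0    1    2    3    4    5    6    7
r[n]    0    4    8   12   16   20   24   28

16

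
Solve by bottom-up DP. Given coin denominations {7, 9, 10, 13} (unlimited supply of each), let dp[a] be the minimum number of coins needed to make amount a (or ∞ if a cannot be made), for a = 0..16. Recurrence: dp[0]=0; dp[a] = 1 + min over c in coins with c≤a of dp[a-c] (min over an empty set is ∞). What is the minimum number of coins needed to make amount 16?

 a  0  1  2  3  4  5  6  7  8  9 10 11 12 13 14 15 16
dp  0  -  -  -  -  -  -  1  -  1  1  -  -  1  2  -  2
(- denotes ∞ / unreachable)

2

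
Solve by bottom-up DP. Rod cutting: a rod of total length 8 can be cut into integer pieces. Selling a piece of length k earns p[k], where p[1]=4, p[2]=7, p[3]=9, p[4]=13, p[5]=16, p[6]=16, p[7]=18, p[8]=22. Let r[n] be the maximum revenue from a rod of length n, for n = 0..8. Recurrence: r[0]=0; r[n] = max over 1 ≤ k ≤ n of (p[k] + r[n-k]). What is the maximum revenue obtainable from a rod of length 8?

   n    0    1    2    3    4    5    6    7    8
r[n]    0    4    8   12   16   20   24   28   32

32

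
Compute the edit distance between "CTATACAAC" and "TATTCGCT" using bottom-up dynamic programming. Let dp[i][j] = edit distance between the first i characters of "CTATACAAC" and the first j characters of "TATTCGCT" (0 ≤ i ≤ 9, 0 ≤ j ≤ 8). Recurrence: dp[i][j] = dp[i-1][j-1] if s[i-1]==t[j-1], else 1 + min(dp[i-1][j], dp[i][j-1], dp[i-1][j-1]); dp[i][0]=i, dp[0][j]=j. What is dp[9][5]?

   ''  T  A  T  T  C  G  C  T
''  0  1  2  3  4  5  6  7  8
 C  1  1  2  3  4  4  5  6  7
 T  2  1  2  2  3  4  5  6  6
 A  3  2  1  2  3  4  5  6  7
 T  4  3  2  1  2  3  4  5  6
 A  5  4  3  2  2  3  4  5  6
 C  6  5  4  3  3  2  3  4  5
 A  7  6  5  4  4  3  3  4  5
 A  8  7  6  5  5  4  4  4  5
 C  9  8  7  6  6  5  5  4  5

5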